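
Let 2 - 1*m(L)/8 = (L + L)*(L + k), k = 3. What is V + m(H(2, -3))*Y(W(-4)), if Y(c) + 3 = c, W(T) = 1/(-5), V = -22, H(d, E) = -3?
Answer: -366/5 ≈ -73.200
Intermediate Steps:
W(T) = -1/5
Y(c) = -3 + c
m(L) = 16 - 16*L*(3 + L) (m(L) = 16 - 8*(L + L)*(L + 3) = 16 - 8*2*L*(3 + L) = 16 - 16*L*(3 + L))
V + m(H(2, -3))*Y(W(-4)) = -22 + (16 - 48*(-3) - 16*(-3)**2)*(-3 - 1/5) = -22 + (16 + 144 - 16*9)*(-16/5) = -22 + (16 + 144 - 144)*(-16/5) = -22 + 16*(-16/5) = -22 - 256/5 = -366/5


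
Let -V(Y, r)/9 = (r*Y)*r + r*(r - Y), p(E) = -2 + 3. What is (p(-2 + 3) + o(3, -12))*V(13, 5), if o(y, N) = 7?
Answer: -20520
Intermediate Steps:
p(E) = 1
V(Y, r) = -9*Y*r**2 - 9*r*(r - Y) (V(Y, r) = -9*((r*Y)*r + r*(r - Y)) = -9*((Y*r)*r + r*(r - Y)) = -9*(Y*r**2 + r*(r - Y)) = -9*Y*r**2 - 9*r*(r - Y))
(p(-2 + 3) + o(3, -12))*V(13, 5) = (1 + 7)*(9*5*(13 - 1*5 - 1*13*5)) = 8*(9*5*(13 - 5 - 65)) = 8*(9*5*(-57)) = 8*(-2565) = -20520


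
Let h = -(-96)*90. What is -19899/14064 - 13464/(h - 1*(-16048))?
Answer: -14179671/7233584 ≈ -1.9603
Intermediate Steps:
h = 8640 (h = -96*(-90) = 8640)
-19899/14064 - 13464/(h - 1*(-16048)) = -19899/14064 - 13464/(8640 - 1*(-16048)) = -19899*1/14064 - 13464/(8640 + 16048) = -6633/4688 - 13464/24688 = -6633/4688 - 13464*1/24688 = -6633/4688 - 1683/3086 = -14179671/7233584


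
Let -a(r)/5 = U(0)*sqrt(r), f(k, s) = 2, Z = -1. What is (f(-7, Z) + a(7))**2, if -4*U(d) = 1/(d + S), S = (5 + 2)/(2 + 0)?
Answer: 137/28 + 10*sqrt(7)/7 ≈ 8.6725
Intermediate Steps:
S = 7/2 ≈ 3.5000
U(d) = -1/(4*(7/2 + d)) (U(d) = -1/(4*(d + 7/2)) = -1/(4*(7/2 + d)))
a(r) = 5*sqrt(r)/14 (a(r) = -5*(-1/(14 + 4*0))*sqrt(r) = -5*(-1/(14 + 0))*sqrt(r) = -5*(-1/14)*sqrt(r) = -5*(-1*1/14)*sqrt(r) = -(-5)*sqrt(r)/14 = 5*sqrt(r)/14)
(f(-7, Z) + a(7))**2 = (2 + 5*sqrt(7)/14)**2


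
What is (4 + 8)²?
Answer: 144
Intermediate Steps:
(4 + 8)² = 12² = 144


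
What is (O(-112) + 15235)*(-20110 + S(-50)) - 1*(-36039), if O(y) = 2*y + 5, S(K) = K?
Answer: -302686521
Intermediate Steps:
O(y) = 5 + 2*y
(O(-112) + 15235)*(-20110 + S(-50)) - 1*(-36039) = ((5 + 2*(-112)) + 15235)*(-20110 - 50) - 1*(-36039) = ((5 - 224) + 15235)*(-20160) + 36039 = (-219 + 15235)*(-20160) + 36039 = 15016*(-20160) + 36039 = -302722560 + 36039 = -302686521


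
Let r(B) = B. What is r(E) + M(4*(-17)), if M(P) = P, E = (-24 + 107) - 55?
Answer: -40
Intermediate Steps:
E = 28 (E = 83 - 55 = 28)
r(E) + M(4*(-17)) = 28 + 4*(-17) = 28 - 68 = -40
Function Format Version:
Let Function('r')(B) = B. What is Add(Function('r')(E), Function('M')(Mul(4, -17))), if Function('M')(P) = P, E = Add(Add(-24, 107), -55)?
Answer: -40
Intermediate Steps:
E = 28 (E = Add(83, -55) = 28)
Add(Function('r')(E), Function('M')(Mul(4, -17))) = Add(28, Mul(4, -17)) = Add(28, -68) = -40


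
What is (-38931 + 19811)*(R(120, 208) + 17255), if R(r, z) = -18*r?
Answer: -288616400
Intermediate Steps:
(-38931 + 19811)*(R(120, 208) + 17255) = (-38931 + 19811)*(-18*120 + 17255) = -19120*(-2160 + 17255) = -19120*15095 = -288616400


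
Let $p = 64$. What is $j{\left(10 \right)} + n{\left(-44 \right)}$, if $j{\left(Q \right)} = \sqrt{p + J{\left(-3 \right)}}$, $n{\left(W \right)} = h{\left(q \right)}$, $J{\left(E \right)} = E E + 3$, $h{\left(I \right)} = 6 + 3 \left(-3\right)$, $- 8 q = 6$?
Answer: $-3 + 2 \sqrt{19} \approx 5.7178$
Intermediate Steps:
$q = - \frac{3}{4}$ ($q = \left(- \frac{1}{8}\right) 6 = - \frac{3}{4} \approx -0.75$)
$h{\left(I \right)} = -3$ ($h{\left(I \right)} = 6 - 9 = -3$)
$J{\left(E \right)} = 3 + E^{2}$ ($J{\left(E \right)} = E^{2} + 3 = 3 + E^{2}$)
$n{\left(W \right)} = -3$
$j{\left(Q \right)} = 2 \sqrt{19}$ ($j{\left(Q \right)} = \sqrt{64 + \left(3 + \left(-3\right)^{2}\right)} = \sqrt{64 + \left(3 + 9\right)} = \sqrt{64 + 12} = \sqrt{76} = 2 \sqrt{19}$)
$j{\left(10 \right)} + n{\left(-44 \right)} = 2 \sqrt{19} - 3 = -3 + 2 \sqrt{19}$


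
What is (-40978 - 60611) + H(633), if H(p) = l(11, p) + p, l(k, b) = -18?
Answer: -100974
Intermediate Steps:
H(p) = -18 + p
(-40978 - 60611) + H(633) = (-40978 - 60611) + (-18 + 633) = -101589 + 615 = -100974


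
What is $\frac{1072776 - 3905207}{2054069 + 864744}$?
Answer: $- \frac{2832431}{2918813} \approx -0.9704$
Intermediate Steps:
$\frac{1072776 - 3905207}{2054069 + 864744} = - \frac{2832431}{2918813}$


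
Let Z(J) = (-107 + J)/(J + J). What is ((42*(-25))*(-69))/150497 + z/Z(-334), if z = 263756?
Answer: 26515949087426/66369177 ≈ 3.9952e+5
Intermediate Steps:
Z(J) = (-107 + J)/(2*J) (Z(J) = (-107 + J)/((2*J)) = (-107 + J)*(1/(2*J)) = (-107 + J)/(2*J))
((42*(-25))*(-69))/150497 + z/Z(-334) = ((42*(-25))*(-69))/150497 + 263756/(((½)*(-107 - 334)/(-334))) = -1050*(-69)*(1/150497) + 263756/(((½)*(-1/334)*(-441))) = 72450*(1/150497) + 263756/(441/668) = 72450/150497 + 263756*(668/441) = 72450/150497 + 176189008/441 = 26515949087426/66369177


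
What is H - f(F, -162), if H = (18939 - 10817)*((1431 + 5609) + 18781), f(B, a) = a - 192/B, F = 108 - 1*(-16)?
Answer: 6501268092/31 ≈ 2.0972e+8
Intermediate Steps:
F = 124 (F = 108 + 16 = 124)
H = 209718162 (H = 8122*(7040 + 18781) = 8122*25821 = 209718162)
H - f(F, -162) = 209718162 - (-162 - 192/124) = 209718162 - (-162 - 192*1/124) = 209718162 - (-162 - 48/31) = 209718162 - 1*(-5070/31) = 209718162 + 5070/31 = 6501268092/31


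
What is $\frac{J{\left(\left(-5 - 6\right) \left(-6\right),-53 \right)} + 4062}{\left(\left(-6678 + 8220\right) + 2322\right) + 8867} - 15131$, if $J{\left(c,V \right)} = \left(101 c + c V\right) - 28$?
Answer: $- \frac{192625559}{12731} \approx -15130.0$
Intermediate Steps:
$J{\left(c,V \right)} = -28 + 101 c + V c$ ($J{\left(c,V \right)} = \left(101 c + V c\right) - 28 = -28 + 101 c + V c$)
$\frac{J{\left(\left(-5 - 6\right) \left(-6\right),-53 \right)} + 4062}{\left(\left(-6678 + 8220\right) + 2322\right) + 8867} - 15131 = \frac{\left(-28 + 101 \left(-5 - 6\right) \left(-6\right) - 53 \left(-5 - 6\right) \left(-6\right)\right) + 4062}{\left(\left(-6678 + 8220\right) + 2322\right) + 8867} - 15131 = \frac{\left(-28 + 101 \left(\left(-11\right) \left(-6\right)\right) - 53 \left(\left(-11\right) \left(-6\right)\right)\right) + 4062}{\left(1542 + 2322\right) + 8867} - 15131 = \frac{\left(-28 + 101 \cdot 66 - 3498\right) + 4062}{3864 + 8867} - 15131 = \frac{\left(-28 + 6666 - 3498\right) + 4062}{12731} - 15131 = \left(3140 + 4062\right) \frac{1}{12731} - 15131 = 7202 \cdot \frac{1}{12731} - 15131 = \frac{7202}{12731} - 15131 = - \frac{192625559}{12731}$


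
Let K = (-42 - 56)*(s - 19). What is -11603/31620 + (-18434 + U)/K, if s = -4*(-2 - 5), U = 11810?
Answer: 11067613/1549380 ≈ 7.1432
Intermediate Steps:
s = 28 (s = -4*(-7) = 28)
K = -882 (K = (-42 - 56)*(28 - 19) = -98*9 = -882)
-11603/31620 + (-18434 + U)/K = -11603/31620 + (-18434 + 11810)/(-882) = -11603*1/31620 - 6624*(-1/882) = -11603/31620 + 368/49 = 11067613/1549380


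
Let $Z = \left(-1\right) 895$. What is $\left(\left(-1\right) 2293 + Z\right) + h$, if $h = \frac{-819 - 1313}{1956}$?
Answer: $- \frac{1559465}{489} \approx -3189.1$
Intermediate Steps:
$Z = -895$
$h = - \frac{533}{489}$ ($h = \left(-2132\right) \frac{1}{1956} = - \frac{533}{489} \approx -1.09$)
$\left(\left(-1\right) 2293 + Z\right) + h = \left(\left(-1\right) 2293 - 895\right) - \frac{533}{489} = \left(-2293 - 895\right) - \frac{533}{489} = -3188 - \frac{533}{489} = - \frac{1559465}{489}$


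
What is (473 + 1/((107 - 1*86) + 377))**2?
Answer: 35439945025/158404 ≈ 2.2373e+5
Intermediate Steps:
(473 + 1/((107 - 1*86) + 377))**2 = (473 + 1/((107 - 86) + 377))**2 = (473 + 1/(21 + 377))**2 = (473 + 1/398)**2 = (188255/398)**2 = 35439945025/158404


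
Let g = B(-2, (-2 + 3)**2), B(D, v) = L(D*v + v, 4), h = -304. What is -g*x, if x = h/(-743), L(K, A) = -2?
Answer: 608/743 ≈ 0.81830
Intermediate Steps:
B(D, v) = -2
g = -2
x = 304/743 (x = -304/(-743) = -304*(-1/743) = 304/743 ≈ 0.40915)
-g*x = -(-2)*304/743 = -1*(-608/743) = 608/743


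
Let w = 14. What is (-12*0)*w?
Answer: 0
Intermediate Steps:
(-12*0)*w = -12*0*14 = 0*14 = 0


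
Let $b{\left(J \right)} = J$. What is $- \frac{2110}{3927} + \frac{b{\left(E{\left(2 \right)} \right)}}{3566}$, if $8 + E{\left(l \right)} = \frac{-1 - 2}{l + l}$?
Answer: $- \frac{30234485}{56014728} \approx -0.53976$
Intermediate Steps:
$E{\left(l \right)} = -8 - \frac{3}{2 l}$ ($E{\left(l \right)} = -8 + \frac{-1 - 2}{l + l} = -8 - \frac{3}{2 l}$)
$- \frac{2110}{3927} + \frac{b{\left(E{\left(2 \right)} \right)}}{3566} = - \frac{2110}{3927} + \frac{-8 - \frac{3}{2 \cdot 2}}{3566} = \left(-2110\right) \frac{1}{3927} + \left(-8 - \frac{3}{4}\right) \frac{1}{3566} = - \frac{2110}{3927} + \left(-8 - \frac{3}{4}\right) \frac{1}{3566} = - \frac{2110}{3927} - \frac{35}{14264} = - \frac{30234485}{56014728}$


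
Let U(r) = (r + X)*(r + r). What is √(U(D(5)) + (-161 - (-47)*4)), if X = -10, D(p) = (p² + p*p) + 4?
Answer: 9*√59 ≈ 69.130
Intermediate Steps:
D(p) = 4 + 2*p² (D(p) = (p² + p²) + 4 = 2*p² + 4 = 4 + 2*p²)
U(r) = 2*r*(-10 + r) (U(r) = (r - 10)*(r + r) = (-10 + r)*(2*r) = 2*r*(-10 + r))
√(U(D(5)) + (-161 - (-47)*4)) = √(2*(4 + 2*5²)*(-10 + (4 + 2*5²)) + (-161 - (-47)*4)) = √(2*(4 + 2*25)*(-10 + (4 + 2*25)) + (-161 - 1*(-188))) = √(2*(4 + 50)*(-10 + (4 + 50)) + (-161 + 188)) = √(2*54*(-10 + 54) + 27) = √(2*54*44 + 27) = √(4752 + 27) = √4779 = 9*√59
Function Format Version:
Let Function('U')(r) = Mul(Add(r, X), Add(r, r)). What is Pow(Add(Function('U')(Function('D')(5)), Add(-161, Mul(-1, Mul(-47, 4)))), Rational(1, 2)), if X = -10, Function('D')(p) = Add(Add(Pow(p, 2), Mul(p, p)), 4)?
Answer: Mul(9, Pow(59, Rational(1, 2))) ≈ 69.130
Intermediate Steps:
Function('D')(p) = Add(4, Mul(2, Pow(p, 2))) (Function('D')(p) = Add(Add(Pow(p, 2), Pow(p, 2)), 4) = Add(Mul(2, Pow(p, 2)), 4) = Add(4, Mul(2, Pow(p, 2))))
Function('U')(r) = Mul(2, r, Add(-10, r)) (Function('U')(r) = Mul(Add(r, -10), Add(r, r)) = Mul(Add(-10, r), Mul(2, r)) = Mul(2, r, Add(-10, r)))
Pow(Add(Function('U')(Function('D')(5)), Add(-161, Mul(-1, Mul(-47, 4)))), Rational(1, 2)) = Pow(Add(Mul(2, Add(4, Mul(2, Pow(5, 2))), Add(-10, Add(4, Mul(2, Pow(5, 2))))), Add(-161, Mul(-1, Mul(-47, 4)))), Rational(1, 2)) = Pow(Add(Mul(2, Add(4, Mul(2, 25)), Add(-10, Add(4, Mul(2, 25)))), Add(-161, Mul(-1, -188))), Rational(1, 2)) = Pow(Add(Mul(2, Add(4, 50), Add(-10, Add(4, 50))), Add(-161, 188)), Rational(1, 2)) = Pow(Add(Mul(2, 54, Add(-10, 54)), 27), Rational(1, 2)) = Pow(Add(Mul(2, 54, 44), 27), Rational(1, 2)) = Pow(Add(4752, 27), Rational(1, 2)) = Pow(4779, Rational(1, 2)) = Mul(9, Pow(59, Rational(1, 2)))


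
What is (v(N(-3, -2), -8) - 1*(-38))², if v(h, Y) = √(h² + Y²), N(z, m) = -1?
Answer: (38 + √65)² ≈ 2121.7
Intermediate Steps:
v(h, Y) = √(Y² + h²)
(v(N(-3, -2), -8) - 1*(-38))² = (√((-8)² + (-1)²) - 1*(-38))² = (√(64 + 1) + 38)² = (√65 + 38)² = (38 + √65)²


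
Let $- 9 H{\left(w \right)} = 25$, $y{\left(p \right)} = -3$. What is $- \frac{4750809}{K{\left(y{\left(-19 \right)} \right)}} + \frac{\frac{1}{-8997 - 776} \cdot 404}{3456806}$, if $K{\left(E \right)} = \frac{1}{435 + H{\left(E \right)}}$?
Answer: $- \frac{104056407346208873336}{50675047557} \approx -2.0534 \cdot 10^{9}$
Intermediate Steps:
$H{\left(w \right)} = - \frac{25}{9}$ ($H{\left(w \right)} = \left(- \frac{1}{9}\right) 25 = - \frac{25}{9}$)
$K{\left(E \right)} = \frac{9}{3890}$ ($K{\left(E \right)} = \frac{1}{435 - \frac{25}{9}} = \frac{1}{\frac{3890}{9}} = \frac{9}{3890}$)
$- \frac{4750809}{K{\left(y{\left(-19 \right)} \right)}} + \frac{\frac{1}{-8997 - 776} \cdot 404}{3456806} = - \frac{4750809}{\frac{9}{3890}} + \frac{\frac{1}{-8997 - 776} \cdot 404}{3456806} = \left(-4750809\right) \frac{3890}{9} + \frac{1}{-9773} \cdot 404 \cdot \frac{1}{3456806} = - \frac{6160215670}{3} + \left(- \frac{1}{9773}\right) 404 \cdot \frac{1}{3456806} = - \frac{6160215670}{3} - \frac{202}{16891682519} = - \frac{104056407346208873336}{50675047557}$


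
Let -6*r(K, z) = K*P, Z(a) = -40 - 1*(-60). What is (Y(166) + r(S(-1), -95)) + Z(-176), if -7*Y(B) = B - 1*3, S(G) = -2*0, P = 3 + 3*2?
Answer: -23/7 ≈ -3.2857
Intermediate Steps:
P = 9 (P = 3 + 6 = 9)
S(G) = 0
Z(a) = 20 (Z(a) = -40 + 60 = 20)
Y(B) = 3/7 - B/7 (Y(B) = -(B - 1*3)/7 = -(B - 3)/7 = -(-3 + B)/7 = 3/7 - B/7)
r(K, z) = -3*K/2 (r(K, z) = -K*9/6 = -3*K/2)
(Y(166) + r(S(-1), -95)) + Z(-176) = ((3/7 - ⅐*166) - 3/2*0) + 20 = ((3/7 - 166/7) + 0) + 20 = (-163/7 + 0) + 20 = -163/7 + 20 = -23/7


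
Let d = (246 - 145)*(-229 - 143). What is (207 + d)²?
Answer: 1396143225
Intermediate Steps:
d = -37572 (d = 101*(-372) = -37572)
(207 + d)² = (207 - 37572)² = (-37365)² = 1396143225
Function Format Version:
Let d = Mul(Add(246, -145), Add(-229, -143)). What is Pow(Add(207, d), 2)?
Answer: 1396143225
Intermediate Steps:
d = -37572 (d = Mul(101, -372) = -37572)
Pow(Add(207, d), 2) = Pow(Add(207, -37572), 2) = Pow(-37365, 2) = 1396143225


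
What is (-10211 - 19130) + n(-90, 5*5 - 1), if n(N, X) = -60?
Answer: -29401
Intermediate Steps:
(-10211 - 19130) + n(-90, 5*5 - 1) = (-10211 - 19130) - 60 = -29341 - 60 = -29401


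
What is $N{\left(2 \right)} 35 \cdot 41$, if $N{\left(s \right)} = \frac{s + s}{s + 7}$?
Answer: $\frac{5740}{9} \approx 637.78$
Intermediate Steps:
$N{\left(s \right)} = \frac{2 s}{7 + s}$
$N{\left(2 \right)} 35 \cdot 41 = 2 \cdot 2 \frac{1}{7 + 2} \cdot 35 \cdot 41 = 2 \cdot 2 \cdot \frac{1}{9} \cdot 35 \cdot 41 = \frac{4}{9} \cdot 35 \cdot 41 = \frac{140}{9} \cdot 41 = \frac{5740}{9}$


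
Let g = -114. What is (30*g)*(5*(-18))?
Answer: 307800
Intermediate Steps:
(30*g)*(5*(-18)) = (30*(-114))*(5*(-18)) = -3420*(-90) = 307800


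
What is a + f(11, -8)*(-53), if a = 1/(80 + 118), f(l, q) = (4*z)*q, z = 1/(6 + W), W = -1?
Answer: 335813/990 ≈ 339.21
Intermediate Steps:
z = ⅕ (z = 1/(6 - 1) = 1/5 = ⅕ ≈ 0.20000)
f(l, q) = 4*q/5 (f(l, q) = (4*(⅕))*q = 4*q/5)
a = 1/198 ≈ 0.0050505
a + f(11, -8)*(-53) = 1/198 + ((⅘)*(-8))*(-53) = 1/198 - 32/5*(-53) = 1/198 + 1696/5 = 335813/990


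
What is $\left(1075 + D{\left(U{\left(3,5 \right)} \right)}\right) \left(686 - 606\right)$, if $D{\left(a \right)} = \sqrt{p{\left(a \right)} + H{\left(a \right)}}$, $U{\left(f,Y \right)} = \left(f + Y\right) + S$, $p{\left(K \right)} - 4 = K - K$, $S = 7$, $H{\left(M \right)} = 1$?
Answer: $86000 + 80 \sqrt{5} \approx 86179.0$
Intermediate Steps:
$p{\left(K \right)} = 4$ ($p{\left(K \right)} = 4 + \left(K - K\right) = 4 + 0 = 4$)
$U{\left(f,Y \right)} = 7 + Y + f$ ($U{\left(f,Y \right)} = \left(f + Y\right) + 7 = \left(Y + f\right) + 7 = 7 + Y + f$)
$D{\left(a \right)} = \sqrt{5}$ ($D{\left(a \right)} = \sqrt{4 + 1} = \sqrt{5}$)
$\left(1075 + D{\left(U{\left(3,5 \right)} \right)}\right) \left(686 - 606\right) = \left(1075 + \sqrt{5}\right) \left(686 - 606\right) = \left(1075 + \sqrt{5}\right) 80 = 86000 + 80 \sqrt{5}$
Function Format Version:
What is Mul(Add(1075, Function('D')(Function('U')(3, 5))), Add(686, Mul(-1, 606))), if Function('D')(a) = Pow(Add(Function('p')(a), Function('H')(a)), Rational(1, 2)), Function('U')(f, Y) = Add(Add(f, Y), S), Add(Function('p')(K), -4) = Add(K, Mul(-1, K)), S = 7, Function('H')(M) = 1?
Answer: Add(86000, Mul(80, Pow(5, Rational(1, 2)))) ≈ 86179.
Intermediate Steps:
Function('p')(K) = 4 (Function('p')(K) = Add(4, Add(K, Mul(-1, K))) = Add(4, 0) = 4)
Function('U')(f, Y) = Add(7, Y, f) (Function('U')(f, Y) = Add(Add(f, Y), 7) = Add(Add(Y, f), 7) = Add(7, Y, f))
Function('D')(a) = Pow(5, Rational(1, 2)) (Function('D')(a) = Pow(Add(4, 1), Rational(1, 2)) = Pow(5, Rational(1, 2)))
Mul(Add(1075, Function('D')(Function('U')(3, 5))), Add(686, Mul(-1, 606))) = Mul(Add(1075, Pow(5, Rational(1, 2))), Add(686, Mul(-1, 606))) = Mul(Add(1075, Pow(5, Rational(1, 2))), Add(686, -606)) = Mul(Add(1075, Pow(5, Rational(1, 2))), 80) = Add(86000, Mul(80, Pow(5, Rational(1, 2))))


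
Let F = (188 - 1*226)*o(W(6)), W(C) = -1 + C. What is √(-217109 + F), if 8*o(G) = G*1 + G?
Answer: 3*I*√96514/2 ≈ 466.0*I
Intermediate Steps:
o(G) = G/4 (o(G) = (G*1 + G)/8 = (G + G)/8 = (2*G)/8 = G/4)
F = -95/2 (F = (188 - 1*226)*((-1 + 6)/4) = (188 - 226)*((¼)*5) = -38*5/4 = -95/2 ≈ -47.500)
√(-217109 + F) = √(-217109 - 95/2) = √(-434313/2) = 3*I*√96514/2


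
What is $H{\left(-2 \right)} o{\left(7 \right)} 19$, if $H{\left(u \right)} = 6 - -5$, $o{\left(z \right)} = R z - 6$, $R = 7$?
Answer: $8987$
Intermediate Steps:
$o{\left(z \right)} = -6 + 7 z$ ($o{\left(z \right)} = 7 z - 6 = -6 + 7 z$)
$H{\left(u \right)} = 11$ ($H{\left(u \right)} = 6 + 5 = 11$)
$H{\left(-2 \right)} o{\left(7 \right)} 19 = 11 \left(-6 + 7 \cdot 7\right) 19 = 11 \left(-6 + 49\right) 19 = 11 \cdot 43 \cdot 19 = 473 \cdot 19 = 8987$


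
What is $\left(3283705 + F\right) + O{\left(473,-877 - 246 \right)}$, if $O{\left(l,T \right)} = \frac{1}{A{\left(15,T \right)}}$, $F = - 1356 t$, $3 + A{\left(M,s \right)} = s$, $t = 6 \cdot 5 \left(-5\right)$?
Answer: $\frac{3926480229}{1126} \approx 3.4871 \cdot 10^{6}$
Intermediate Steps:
$t = -150$ ($t = 30 \left(-5\right) = -150$)
$A{\left(M,s \right)} = -3 + s$
$F = 203400$ ($F = \left(-1356\right) \left(-150\right) = 203400$)
$O{\left(l,T \right)} = \frac{1}{-3 + T}$
$\left(3283705 + F\right) + O{\left(473,-877 - 246 \right)} = \left(3283705 + 203400\right) + \frac{1}{-3 - 1123} = 3487105 + \frac{1}{-3 - 1123} = 3487105 + \frac{1}{-1126} = 3487105 - \frac{1}{1126} = \frac{3926480229}{1126}$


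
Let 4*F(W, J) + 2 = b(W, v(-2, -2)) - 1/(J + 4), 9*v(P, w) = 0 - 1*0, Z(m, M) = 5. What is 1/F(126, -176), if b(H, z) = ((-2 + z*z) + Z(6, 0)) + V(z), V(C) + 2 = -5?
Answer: -688/1031 ≈ -0.66731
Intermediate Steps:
v(P, w) = 0 (v(P, w) = (0 - 1*0)/9 = (0 + 0)/9 = (⅑)*0 = 0)
V(C) = -7 (V(C) = -2 - 5 = -7)
b(H, z) = -4 + z² (b(H, z) = ((-2 + z*z) + 5) - 7 = ((-2 + z²) + 5) - 7 = (3 + z²) - 7 = -4 + z²)
F(W, J) = -3/2 - 1/(4*(4 + J)) (F(W, J) = -½ + ((-4 + 0²) - 1/(J + 4))/4 = -½ + ((-4 + 0) - 1/(4 + J))/4 = -½ + (-4 - 1/(4 + J))/4 = -½ + (-1 - 1/(4*(4 + J))) = -3/2 - 1/(4*(4 + J)))
1/F(126, -176) = 1/((-25 - 6*(-176))/(4*(4 - 176))) = 1/((¼)*(-25 + 1056)/(-172)) = 1/((¼)*(-1/172)*1031) = 1/(-1031/688) = -688/1031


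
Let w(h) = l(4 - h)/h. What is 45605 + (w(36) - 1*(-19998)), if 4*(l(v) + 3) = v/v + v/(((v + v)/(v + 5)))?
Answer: 18893615/288 ≈ 65603.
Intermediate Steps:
l(v) = -17/8 + v/8 (l(v) = -3 + (v/v + v/(((v + v)/(v + 5))))/4 = -3 + (1 + v/(((2*v)/(5 + v))))/4 = -3 + (1 + v/((2*v/(5 + v))))/4 = -3 + (1 + v*((5 + v)/(2*v)))/4 = -3 + (1 + (5/2 + v/2))/4 = -3 + (7/2 + v/2)/4 = -3 + (7/8 + v/8) = -17/8 + v/8)
w(h) = (-13/8 - h/8)/h (w(h) = (-17/8 + (4 - h)/8)/h = (-17/8 + (½ - h/8))/h = (-13/8 - h/8)/h)
45605 + (w(36) - 1*(-19998)) = 45605 + ((⅛)*(-13 - 1*36)/36 - 1*(-19998)) = 45605 + ((⅛)*(1/36)*(-13 - 36) + 19998) = 45605 + ((⅛)*(1/36)*(-49) + 19998) = 45605 + (-49/288 + 19998) = 45605 + 5759375/288 = 18893615/288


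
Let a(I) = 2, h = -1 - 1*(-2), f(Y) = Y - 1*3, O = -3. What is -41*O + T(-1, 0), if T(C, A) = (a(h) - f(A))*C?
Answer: 118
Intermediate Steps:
f(Y) = -3 + Y (f(Y) = Y - 3 = -3 + Y)
h = 1 (h = -1 + 2 = 1)
T(C, A) = C*(5 - A) (T(C, A) = (2 - (-3 + A))*C = (2 + (3 - A))*C = (5 - A)*C = C*(5 - A))
-41*O + T(-1, 0) = -41*(-3) - (5 - 1*0) = 123 - (5 + 0) = 123 - 1*5 = 123 - 5 = 118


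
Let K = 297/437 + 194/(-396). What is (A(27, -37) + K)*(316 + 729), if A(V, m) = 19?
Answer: 8302055/414 ≈ 20053.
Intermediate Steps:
K = 16417/86526 (K = 297*(1/437) + 194*(-1/396) = 297/437 - 97/198 = 16417/86526 ≈ 0.18973)
(A(27, -37) + K)*(316 + 729) = (19 + 16417/86526)*(316 + 729) = (1660411/86526)*1045 = 8302055/414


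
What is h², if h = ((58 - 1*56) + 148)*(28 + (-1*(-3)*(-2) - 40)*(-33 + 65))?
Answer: 46915560000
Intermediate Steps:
h = -216600 (h = ((58 - 56) + 148)*(28 + (3*(-2) - 40)*32) = (2 + 148)*(28 + (-6 - 40)*32) = 150*(28 - 46*32) = 150*(28 - 1472) = 150*(-1444) = -216600)
h² = (-216600)² = 46915560000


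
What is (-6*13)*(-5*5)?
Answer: 1950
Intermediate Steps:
(-6*13)*(-5*5) = -78*(-25) = 1950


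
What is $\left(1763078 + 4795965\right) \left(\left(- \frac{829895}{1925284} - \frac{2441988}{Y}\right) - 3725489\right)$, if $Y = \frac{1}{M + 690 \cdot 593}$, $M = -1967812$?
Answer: $\frac{48064536087127424066189599}{1925284} \approx 2.4965 \cdot 10^{19}$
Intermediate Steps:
$Y = - \frac{1}{1558642}$ ($Y = \frac{1}{-1967812 + 690 \cdot 593} = \frac{1}{-1967812 + 409170} = \frac{1}{-1558642} = - \frac{1}{1558642} \approx -6.4158 \cdot 10^{-7}$)
$\left(1763078 + 4795965\right) \left(\left(- \frac{829895}{1925284} - \frac{2441988}{Y}\right) - 3725489\right) = \left(1763078 + 4795965\right) \left(\left(- \frac{829895}{1925284} - \frac{2441988}{- \frac{1}{1558642}}\right) - 3725489\right) = 6559043 \left(\left(\left(-829895\right) \frac{1}{1925284} - -3806185060296\right) - 3725489\right) = 6559043 \left(\left(- \frac{829895}{1925284} + 3806185060296\right) - 3725489\right) = 6559043 \left(\frac{7327987197626094169}{1925284} - 3725489\right) = 6559043 \cdot \frac{7327980025001730293}{1925284} = \frac{48064536087127424066189599}{1925284}$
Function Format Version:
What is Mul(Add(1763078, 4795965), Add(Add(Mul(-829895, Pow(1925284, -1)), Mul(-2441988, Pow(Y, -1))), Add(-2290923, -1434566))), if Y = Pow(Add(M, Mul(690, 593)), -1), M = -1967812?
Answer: Rational(48064536087127424066189599, 1925284) ≈ 2.4965e+19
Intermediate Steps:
Y = Rational(-1, 1558642) (Y = Pow(Add(-1967812, Mul(690, 593)), -1) = Pow(Add(-1967812, 409170), -1) = Pow(-1558642, -1) = Rational(-1, 1558642) ≈ -6.4158e-7)
Mul(Add(1763078, 4795965), Add(Add(Mul(-829895, Pow(1925284, -1)), Mul(-2441988, Pow(Y, -1))), Add(-2290923, -1434566))) = Mul(Add(1763078, 4795965), Add(Add(Mul(-829895, Pow(1925284, -1)), Mul(-2441988, Pow(Rational(-1, 1558642), -1))), Add(-2290923, -1434566))) = Mul(6559043, Add(Add(Mul(-829895, Rational(1, 1925284)), Mul(-2441988, -1558642)), -3725489)) = Mul(6559043, Add(Add(Rational(-829895, 1925284), 3806185060296), -3725489)) = Mul(6559043, Add(Rational(7327987197626094169, 1925284), -3725489)) = Mul(6559043, Rational(7327980025001730293, 1925284)) = Rational(48064536087127424066189599, 1925284)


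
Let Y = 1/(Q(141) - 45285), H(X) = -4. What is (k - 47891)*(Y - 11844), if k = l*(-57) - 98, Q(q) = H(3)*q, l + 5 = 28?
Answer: 54303555700/93 ≈ 5.8391e+8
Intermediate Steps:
l = 23 (l = -5 + 28 = 23)
Q(q) = -4*q
Y = -1/45849 (Y = 1/(-4*141 - 45285) = 1/(-564 - 45285) = 1/(-45849) = -1/45849 ≈ -2.1811e-5)
k = -1409 (k = 23*(-57) - 98 = -1311 - 98 = -1409)
(k - 47891)*(Y - 11844) = (-1409 - 47891)*(-1/45849 - 11844) = -49300*(-543035557/45849) = 54303555700/93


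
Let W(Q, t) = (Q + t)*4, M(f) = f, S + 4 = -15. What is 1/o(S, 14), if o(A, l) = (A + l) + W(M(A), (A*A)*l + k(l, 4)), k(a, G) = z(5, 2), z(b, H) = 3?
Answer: 1/20147 ≈ 4.9635e-5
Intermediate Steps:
S = -19 (S = -4 - 15 = -19)
k(a, G) = 3
W(Q, t) = 4*Q + 4*t
o(A, l) = 12 + l + 5*A + 4*l*A² (o(A, l) = (A + l) + (4*A + 4*((A*A)*l + 3)) = (A + l) + (4*A + 4*(A²*l + 3)) = (A + l) + (4*A + 4*(l*A² + 3)) = (A + l) + (4*A + 4*(3 + l*A²)) = (A + l) + (4*A + (12 + 4*l*A²)) = (A + l) + (12 + 4*A + 4*l*A²) = 12 + l + 5*A + 4*l*A²)
1/o(S, 14) = 1/(12 + 14 + 5*(-19) + 4*14*(-19)²) = 1/(12 + 14 - 95 + 4*14*361) = 1/(12 + 14 - 95 + 20216) = 1/20147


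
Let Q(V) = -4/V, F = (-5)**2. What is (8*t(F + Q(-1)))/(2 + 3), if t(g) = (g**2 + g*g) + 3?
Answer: 2696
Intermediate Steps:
F = 25
t(g) = 3 + 2*g**2 (t(g) = (g**2 + g**2) + 3 = 2*g**2 + 3 = 3 + 2*g**2)
(8*t(F + Q(-1)))/(2 + 3) = (8*(3 + 2*(25 - 4/(-1))**2))/(2 + 3) = (8*(3 + 2*(25 - 4*(-1))**2))/5 = (8*(3 + 2*(25 + 4)**2))*(1/5) = (8*(3 + 2*29**2))*(1/5) = (8*(3 + 2*841))*(1/5) = (8*(3 + 1682))*(1/5) = (8*1685)*(1/5) = 13480*(1/5) = 2696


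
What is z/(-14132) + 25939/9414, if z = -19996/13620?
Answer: 208036288921/75499432740 ≈ 2.7555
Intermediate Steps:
z = -4999/3405 (z = -19996*1/13620 = -4999/3405 ≈ -1.4681)
z/(-14132) + 25939/9414 = -4999/3405/(-14132) + 25939/9414 = -4999/3405*(-1/14132) + 25939*(1/9414) = 4999/48119460 + 25939/9414 = 208036288921/75499432740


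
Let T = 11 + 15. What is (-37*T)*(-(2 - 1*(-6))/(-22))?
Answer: -3848/11 ≈ -349.82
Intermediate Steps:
T = 26
(-37*T)*(-(2 - 1*(-6))/(-22)) = (-37*26)*(-(2 - 1*(-6))/(-22)) = -962*(-(2 + 6))*(-1)/22 = -962*(-1*8)*(-1)/22 = -(-7696)*(-1)/22 = -962*4/11 = -3848/11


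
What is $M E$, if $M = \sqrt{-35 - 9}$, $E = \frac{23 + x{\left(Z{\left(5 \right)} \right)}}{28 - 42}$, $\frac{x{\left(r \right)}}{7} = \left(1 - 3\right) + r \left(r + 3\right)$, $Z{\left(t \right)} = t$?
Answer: $- \frac{289 i \sqrt{11}}{7} \approx - 136.93 i$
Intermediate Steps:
$x{\left(r \right)} = -14 + 7 r \left(3 + r\right)$ ($x{\left(r \right)} = 7 \left(\left(1 - 3\right) + r \left(r + 3\right)\right) = 7 \left(-2 + r \left(3 + r\right)\right) = -14 + 7 r \left(3 + r\right)$)
$E = - \frac{289}{14}$ ($E = \frac{23 + \left(-14 + 7 \cdot 5^{2} + 21 \cdot 5\right)}{28 - 42} = \frac{23 + \left(-14 + 7 \cdot 25 + 105\right)}{-14} = \left(23 + \left(-14 + 175 + 105\right)\right) \left(- \frac{1}{14}\right) = \left(23 + 266\right) \left(- \frac{1}{14}\right) = 289 \left(- \frac{1}{14}\right) = - \frac{289}{14} \approx -20.643$)
$M = 2 i \sqrt{11}$ ($M = \sqrt{-44} = 2 i \sqrt{11} \approx 6.6332 i$)
$M E = 2 i \sqrt{11} \left(- \frac{289}{14}\right) = - \frac{289 i \sqrt{11}}{7}$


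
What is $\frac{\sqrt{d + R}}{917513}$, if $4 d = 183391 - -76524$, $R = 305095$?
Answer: $\frac{\sqrt{1480295}}{1835026} \approx 0.00066303$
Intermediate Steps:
$d = \frac{259915}{4}$ ($d = \frac{183391 - -76524}{4} = \frac{183391 + 76524}{4} = \frac{1}{4} \cdot 259915 = \frac{259915}{4} \approx 64979.0$)
$\frac{\sqrt{d + R}}{917513} = \frac{\sqrt{\frac{259915}{4} + 305095}}{917513} = \sqrt{\frac{1480295}{4}} \cdot \frac{1}{917513} = \frac{\sqrt{1480295}}{2} \cdot \frac{1}{917513} = \frac{\sqrt{1480295}}{1835026}$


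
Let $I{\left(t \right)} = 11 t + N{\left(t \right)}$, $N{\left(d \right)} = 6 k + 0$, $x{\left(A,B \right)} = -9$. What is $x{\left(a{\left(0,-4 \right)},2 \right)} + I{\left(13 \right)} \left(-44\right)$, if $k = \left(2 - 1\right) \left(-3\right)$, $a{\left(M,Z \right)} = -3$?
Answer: $-5509$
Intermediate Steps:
$k = -3$ ($k = 1 \left(-3\right) = -3$)
$N{\left(d \right)} = -18$ ($N{\left(d \right)} = 6 \left(-3\right) + 0 = -18 + 0 = -18$)
$I{\left(t \right)} = -18 + 11 t$ ($I{\left(t \right)} = 11 t - 18 = -18 + 11 t$)
$x{\left(a{\left(0,-4 \right)},2 \right)} + I{\left(13 \right)} \left(-44\right) = -9 + \left(-18 + 11 \cdot 13\right) \left(-44\right) = -9 + \left(-18 + 143\right) \left(-44\right) = -9 + 125 \left(-44\right) = -9 - 5500 = -5509$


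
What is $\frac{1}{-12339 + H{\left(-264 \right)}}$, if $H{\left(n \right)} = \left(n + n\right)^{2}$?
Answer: $\frac{1}{266445} \approx 3.7531 \cdot 10^{-6}$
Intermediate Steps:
$H{\left(n \right)} = 4 n^{2}$ ($H{\left(n \right)} = \left(2 n\right)^{2} = 4 n^{2}$)
$\frac{1}{-12339 + H{\left(-264 \right)}} = \frac{1}{-12339 + 4 \left(-264\right)^{2}} = \frac{1}{-12339 + 4 \cdot 69696} = \frac{1}{-12339 + 278784} = \frac{1}{266445}$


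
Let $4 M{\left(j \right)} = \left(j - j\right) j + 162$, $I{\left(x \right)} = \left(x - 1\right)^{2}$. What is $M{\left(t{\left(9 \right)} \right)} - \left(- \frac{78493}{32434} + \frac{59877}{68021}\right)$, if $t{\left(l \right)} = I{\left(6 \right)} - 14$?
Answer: $\frac{46373971426}{1103096557} \approx 42.04$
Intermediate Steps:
$I{\left(x \right)} = \left(-1 + x\right)^{2}$
$t{\left(l \right)} = 11$ ($t{\left(l \right)} = \left(-1 + 6\right)^{2} - 14 = 5^{2} - 14 = 25 - 14 = 11$)
$M{\left(j \right)} = \frac{81}{2}$ ($M{\left(j \right)} = \frac{\left(j - j\right) j + 162}{4} = \frac{0 j + 162}{4} = \frac{0 + 162}{4} = \frac{1}{4} \cdot 162 = \frac{81}{2}$)
$M{\left(t{\left(9 \right)} \right)} - \left(- \frac{78493}{32434} + \frac{59877}{68021}\right) = \frac{81}{2} - \left(- \frac{78493}{32434} + \frac{59877}{68021}\right) = \frac{81}{2} - - \frac{3397121735}{2206193114} = \frac{81}{2} + \left(- \frac{59877}{68021} + \frac{78493}{32434}\right) = \frac{81}{2} + \frac{3397121735}{2206193114} = \frac{46373971426}{1103096557}$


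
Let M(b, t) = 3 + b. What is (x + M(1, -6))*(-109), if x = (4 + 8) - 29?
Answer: 1417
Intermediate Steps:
x = -17 (x = 12 - 29 = -17)
(x + M(1, -6))*(-109) = (-17 + (3 + 1))*(-109) = (-17 + 4)*(-109) = -13*(-109) = 1417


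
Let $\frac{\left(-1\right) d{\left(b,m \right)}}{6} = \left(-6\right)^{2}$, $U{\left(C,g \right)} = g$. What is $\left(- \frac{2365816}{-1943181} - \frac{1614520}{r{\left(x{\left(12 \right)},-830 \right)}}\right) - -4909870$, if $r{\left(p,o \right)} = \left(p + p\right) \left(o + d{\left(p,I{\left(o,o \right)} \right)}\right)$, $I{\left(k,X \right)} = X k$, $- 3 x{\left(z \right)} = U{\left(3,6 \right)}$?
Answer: $\frac{4989429742702063}{1016283663} \approx 4.9095 \cdot 10^{6}$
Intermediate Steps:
$x{\left(z \right)} = -2$ ($x{\left(z \right)} = \left(- \frac{1}{3}\right) 6 = -2$)
$d{\left(b,m \right)} = -216$ ($d{\left(b,m \right)} = - 6 \left(-6\right)^{2} = \left(-6\right) 36 = -216$)
$r{\left(p,o \right)} = 2 p \left(-216 + o\right)$ ($r{\left(p,o \right)} = \left(p + p\right) \left(o - 216\right) = 2 p \left(-216 + o\right)$)
$\left(- \frac{2365816}{-1943181} - \frac{1614520}{r{\left(x{\left(12 \right)},-830 \right)}}\right) - -4909870 = \left(- \frac{2365816}{-1943181} - \frac{1614520}{2 \left(-2\right) \left(-216 - 830\right)}\right) - -4909870 = \left(\left(-2365816\right) \left(- \frac{1}{1943181}\right) - \frac{1614520}{2 \left(-2\right) \left(-1046\right)}\right) + 4909870 = \left(\frac{2365816}{1943181} - \frac{1614520}{4184}\right) + 4909870 = \left(\frac{2365816}{1943181} - \frac{201815}{523}\right) + 4909870 = - \frac{390925751747}{1016283663} + 4909870 = \frac{4989429742702063}{1016283663}$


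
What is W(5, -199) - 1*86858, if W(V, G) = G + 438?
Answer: -86619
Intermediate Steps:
W(V, G) = 438 + G
W(5, -199) - 1*86858 = (438 - 199) - 1*86858 = 239 - 86858 = -86619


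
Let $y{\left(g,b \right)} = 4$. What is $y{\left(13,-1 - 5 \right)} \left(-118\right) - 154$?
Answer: $-626$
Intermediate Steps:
$y{\left(13,-1 - 5 \right)} \left(-118\right) - 154 = 4 \left(-118\right) - 154 = -472 - 154 = -626$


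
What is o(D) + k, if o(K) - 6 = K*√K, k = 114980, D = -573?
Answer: 114986 - 573*I*√573 ≈ 1.1499e+5 - 13716.0*I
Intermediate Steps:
o(K) = 6 + K^(3/2) (o(K) = 6 + K*√K = 6 + K^(3/2))
o(D) + k = (6 + (-573)^(3/2)) + 114980 = (6 - 573*I*√573) + 114980 = 114986 - 573*I*√573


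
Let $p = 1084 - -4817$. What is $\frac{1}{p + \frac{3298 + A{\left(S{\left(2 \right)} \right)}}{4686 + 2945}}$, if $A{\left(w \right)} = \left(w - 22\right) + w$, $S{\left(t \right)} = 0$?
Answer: $\frac{587}{3464139} \approx 0.00016945$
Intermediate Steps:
$A{\left(w \right)} = -22 + 2 w$ ($A{\left(w \right)} = \left(-22 + w\right) + w = -22 + 2 w$)
$p = 5901$ ($p = 1084 + 4817 = 5901$)
$\frac{1}{p + \frac{3298 + A{\left(S{\left(2 \right)} \right)}}{4686 + 2945}} = \frac{1}{5901 + \frac{3298 + \left(-22 + 2 \cdot 0\right)}{4686 + 2945}} = \frac{1}{5901 + \frac{3298 + \left(-22 + 0\right)}{7631}} = \frac{1}{5901 + \left(3298 - 22\right) \frac{1}{7631}} = \frac{1}{5901 + 3276 \cdot \frac{1}{7631}} = \frac{1}{5901 + \frac{252}{587}} = \frac{1}{\frac{3464139}{587}} = \frac{587}{3464139}$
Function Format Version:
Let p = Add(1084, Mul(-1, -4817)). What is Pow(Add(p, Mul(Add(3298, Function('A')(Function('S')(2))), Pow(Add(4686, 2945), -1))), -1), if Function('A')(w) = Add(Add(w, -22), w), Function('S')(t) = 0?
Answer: Rational(587, 3464139) ≈ 0.00016945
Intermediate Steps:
Function('A')(w) = Add(-22, Mul(2, w)) (Function('A')(w) = Add(Add(-22, w), w) = Add(-22, Mul(2, w)))
p = 5901 (p = Add(1084, 4817) = 5901)
Pow(Add(p, Mul(Add(3298, Function('A')(Function('S')(2))), Pow(Add(4686, 2945), -1))), -1) = Pow(Add(5901, Mul(Add(3298, Add(-22, Mul(2, 0))), Pow(Add(4686, 2945), -1))), -1) = Pow(Add(5901, Mul(Add(3298, Add(-22, 0)), Pow(7631, -1))), -1) = Pow(Add(5901, Mul(Add(3298, -22), Rational(1, 7631))), -1) = Pow(Add(5901, Mul(3276, Rational(1, 7631))), -1) = Pow(Add(5901, Rational(252, 587)), -1) = Pow(Rational(3464139, 587), -1) = Rational(587, 3464139)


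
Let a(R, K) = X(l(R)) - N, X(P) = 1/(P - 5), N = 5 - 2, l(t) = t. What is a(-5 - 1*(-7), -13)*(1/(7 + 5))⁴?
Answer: -5/31104 ≈ -0.00016075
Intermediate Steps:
N = 3
X(P) = 1/(-5 + P)
a(R, K) = -3 + 1/(-5 + R) (a(R, K) = 1/(-5 + R) - 1*3 = 1/(-5 + R) - 3 = -3 + 1/(-5 + R))
a(-5 - 1*(-7), -13)*(1/(7 + 5))⁴ = ((16 - 3*(-5 - 1*(-7)))/(-5 + (-5 - 1*(-7))))*(1/(7 + 5))⁴ = ((16 - 3*(-5 + 7))/(-5 + (-5 + 7)))*(1/12)⁴ = ((16 - 3*2)/(-5 + 2))*(1/12)⁴ = ((16 - 6)/(-3))*(1/20736) = -⅓*10*(1/20736) = -10/3*1/20736 = -5/31104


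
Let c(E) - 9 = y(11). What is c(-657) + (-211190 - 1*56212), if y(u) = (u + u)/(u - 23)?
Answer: -1604369/6 ≈ -2.6740e+5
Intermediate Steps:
y(u) = 2*u/(-23 + u) (y(u) = (2*u)/(-23 + u) = 2*u/(-23 + u))
c(E) = 43/6 (c(E) = 9 + 2*11/(-23 + 11) = 9 + 2*11/(-12) = 9 + 2*11*(-1/12) = 9 - 11/6 = 43/6)
c(-657) + (-211190 - 1*56212) = 43/6 + (-211190 - 1*56212) = 43/6 + (-211190 - 56212) = 43/6 - 267402 = -1604369/6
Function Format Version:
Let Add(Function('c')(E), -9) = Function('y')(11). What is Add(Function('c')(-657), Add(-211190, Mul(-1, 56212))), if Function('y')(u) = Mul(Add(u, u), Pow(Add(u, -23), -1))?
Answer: Rational(-1604369, 6) ≈ -2.6740e+5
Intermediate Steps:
Function('y')(u) = Mul(2, u, Pow(Add(-23, u), -1)) (Function('y')(u) = Mul(Mul(2, u), Pow(Add(-23, u), -1)) = Mul(2, u, Pow(Add(-23, u), -1)))
Function('c')(E) = Rational(43, 6) (Function('c')(E) = Add(9, Mul(2, 11, Pow(Add(-23, 11), -1))) = Add(9, Mul(2, 11, Pow(-12, -1))) = Add(9, Mul(2, 11, Rational(-1, 12))) = Add(9, Rational(-11, 6)) = Rational(43, 6))
Add(Function('c')(-657), Add(-211190, Mul(-1, 56212))) = Add(Rational(43, 6), Add(-211190, Mul(-1, 56212))) = Add(Rational(43, 6), Add(-211190, -56212)) = Add(Rational(43, 6), -267402) = Rational(-1604369, 6)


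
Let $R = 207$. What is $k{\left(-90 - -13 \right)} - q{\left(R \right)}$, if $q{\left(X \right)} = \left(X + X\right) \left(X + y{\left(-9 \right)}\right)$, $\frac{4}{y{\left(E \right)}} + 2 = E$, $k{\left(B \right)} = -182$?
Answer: $- \frac{943024}{11} \approx -85730.0$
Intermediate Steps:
$y{\left(E \right)} = \frac{4}{-2 + E}$
$q{\left(X \right)} = 2 X \left(- \frac{4}{11} + X\right)$ ($q{\left(X \right)} = \left(X + X\right) \left(X + \frac{4}{-2 - 9}\right) = 2 X \left(X + \frac{4}{-11}\right) = 2 X \left(X + 4 \left(- \frac{1}{11}\right)\right) = 2 X \left(X - \frac{4}{11}\right) = 2 X \left(- \frac{4}{11} + X\right)$)
$k{\left(-90 - -13 \right)} - q{\left(R \right)} = -182 - \frac{2}{11} \cdot 207 \left(-4 + 11 \cdot 207\right) = -182 - \frac{2}{11} \cdot 207 \left(-4 + 2277\right) = -182 - \frac{2}{11} \cdot 207 \cdot 2273 = -182 - \frac{941022}{11} = - \frac{943024}{11}$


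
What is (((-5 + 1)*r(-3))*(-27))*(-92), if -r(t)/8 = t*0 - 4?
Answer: -317952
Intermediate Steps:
r(t) = 32 (r(t) = -8*(t*0 - 4) = -8*(0 - 4) = -8*(-4) = 32)
(((-5 + 1)*r(-3))*(-27))*(-92) = (((-5 + 1)*32)*(-27))*(-92) = (-4*32*(-27))*(-92) = -128*(-27)*(-92) = 3456*(-92) = -317952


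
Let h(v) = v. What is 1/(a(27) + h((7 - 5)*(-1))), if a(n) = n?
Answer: 1/25 ≈ 0.040000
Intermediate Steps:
1/(a(27) + h((7 - 5)*(-1))) = 1/(27 + (7 - 5)*(-1)) = 1/(27 + 2*(-1)) = 1/(27 - 2) = 1/25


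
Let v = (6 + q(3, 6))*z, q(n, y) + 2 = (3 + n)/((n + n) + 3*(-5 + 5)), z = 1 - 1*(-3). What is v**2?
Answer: 400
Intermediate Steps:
z = 4 (z = 1 + 3 = 4)
q(n, y) = -2 + (3 + n)/(2*n) (q(n, y) = -2 + (3 + n)/((n + n) + 3*(-5 + 5)) = -2 + (3 + n)/(2*n + 3*0) = -2 + (3 + n)/(2*n + 0) = -2 + (3 + n)/((2*n)) = -2 + (3 + n)*(1/(2*n)) = -2 + (3 + n)/(2*n))
v = 20 (v = (6 + (3/2)*(1 - 1*3)/3)*4 = (6 + (3/2)*(1/3)*(1 - 3))*4 = (6 + (3/2)*(1/3)*(-2))*4 = (6 - 1)*4 = 5*4 = 20)
v**2 = 20**2 = 400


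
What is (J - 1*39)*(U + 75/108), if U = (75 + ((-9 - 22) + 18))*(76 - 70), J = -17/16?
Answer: -8600297/576 ≈ -14931.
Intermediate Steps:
J = -17/16 (J = -17*1/16 = -17/16 ≈ -1.0625)
U = 372 (U = (75 + (-31 + 18))*6 = (75 - 13)*6 = 62*6 = 372)
(J - 1*39)*(U + 75/108) = (-17/16 - 1*39)*(372 + 75/108) = (-17/16 - 39)*(372 + 75*(1/108)) = -641*(372 + 25/36)/16 = -641/16*13417/36 = -8600297/576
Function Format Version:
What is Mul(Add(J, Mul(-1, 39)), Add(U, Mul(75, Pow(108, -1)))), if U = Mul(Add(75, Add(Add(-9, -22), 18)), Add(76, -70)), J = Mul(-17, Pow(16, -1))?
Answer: Rational(-8600297, 576) ≈ -14931.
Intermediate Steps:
J = Rational(-17, 16) (J = Mul(-17, Rational(1, 16)) = Rational(-17, 16) ≈ -1.0625)
U = 372 (U = Mul(Add(75, Add(-31, 18)), 6) = Mul(Add(75, -13), 6) = Mul(62, 6) = 372)
Mul(Add(J, Mul(-1, 39)), Add(U, Mul(75, Pow(108, -1)))) = Mul(Add(Rational(-17, 16), Mul(-1, 39)), Add(372, Mul(75, Pow(108, -1)))) = Mul(Add(Rational(-17, 16), -39), Add(372, Mul(75, Rational(1, 108)))) = Mul(Rational(-641, 16), Add(372, Rational(25, 36))) = Mul(Rational(-641, 16), Rational(13417, 36)) = Rational(-8600297, 576)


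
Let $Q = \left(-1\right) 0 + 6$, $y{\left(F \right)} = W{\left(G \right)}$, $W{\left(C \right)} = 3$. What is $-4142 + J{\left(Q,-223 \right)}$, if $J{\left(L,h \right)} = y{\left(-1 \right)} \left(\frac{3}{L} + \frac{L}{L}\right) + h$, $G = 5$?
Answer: $- \frac{8721}{2} \approx -4360.5$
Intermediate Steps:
$y{\left(F \right)} = 3$
$Q = 6$ ($Q = 0 + 6 = 6$)
$J{\left(L,h \right)} = 3 + h + \frac{9}{L}$ ($J{\left(L,h \right)} = 3 \left(\frac{3}{L} + \frac{L}{L}\right) + h = 3 \left(\frac{3}{L} + 1\right) + h = 3 \left(1 + \frac{3}{L}\right) + h = \left(3 + \frac{9}{L}\right) + h = 3 + h + \frac{9}{L}$)
$-4142 + J{\left(Q,-223 \right)} = -4142 + \left(3 - 223 + \frac{9}{6}\right) = -4142 + \left(3 - 223 + 9 \cdot \frac{1}{6}\right) = -4142 + \left(3 - 223 + \frac{3}{2}\right) = -4142 - \frac{437}{2} = - \frac{8721}{2}$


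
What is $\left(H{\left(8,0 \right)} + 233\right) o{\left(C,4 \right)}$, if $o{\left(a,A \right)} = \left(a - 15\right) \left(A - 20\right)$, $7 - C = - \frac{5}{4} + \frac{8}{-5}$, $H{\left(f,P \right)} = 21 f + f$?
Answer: $\frac{168508}{5} \approx 33702.0$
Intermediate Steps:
$H{\left(f,P \right)} = 22 f$
$C = \frac{197}{20}$ ($C = 7 - \left(- \frac{5}{4} + \frac{8}{-5}\right) = 7 - \left(\left(-5\right) \frac{1}{4} + 8 \left(- \frac{1}{5}\right)\right) = 7 - \left(- \frac{5}{4} - \frac{8}{5}\right) = 7 - - \frac{57}{20} = 7 + \frac{57}{20} = \frac{197}{20} \approx 9.85$)
$o{\left(a,A \right)} = \left(-20 + A\right) \left(-15 + a\right)$ ($o{\left(a,A \right)} = \left(-15 + a\right) \left(-20 + A\right) = \left(-20 + A\right) \left(-15 + a\right)$)
$\left(H{\left(8,0 \right)} + 233\right) o{\left(C,4 \right)} = \left(22 \cdot 8 + 233\right) \left(300 - 197 - 60 + 4 \cdot \frac{197}{20}\right) = \left(176 + 233\right) \left(300 - 197 - 60 + \frac{197}{5}\right) = 409 \cdot \frac{412}{5} = \frac{168508}{5}$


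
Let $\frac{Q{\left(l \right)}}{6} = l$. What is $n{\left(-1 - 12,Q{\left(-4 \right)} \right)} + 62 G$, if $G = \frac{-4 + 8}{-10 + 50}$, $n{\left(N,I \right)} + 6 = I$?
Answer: $- \frac{119}{5} \approx -23.8$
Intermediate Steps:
$Q{\left(l \right)} = 6 l$
$n{\left(N,I \right)} = -6 + I$
$G = \frac{1}{10}$ ($G = \frac{4}{40} = 4 \cdot \frac{1}{40} = \frac{1}{10} \approx 0.1$)
$n{\left(-1 - 12,Q{\left(-4 \right)} \right)} + 62 G = \left(-6 + 6 \left(-4\right)\right) + 62 \cdot \frac{1}{10} = \left(-6 - 24\right) + \frac{31}{5} = -30 + \frac{31}{5} = - \frac{119}{5}$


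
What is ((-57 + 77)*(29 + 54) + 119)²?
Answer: 3164841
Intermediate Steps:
((-57 + 77)*(29 + 54) + 119)² = (20*83 + 119)² = (1660 + 119)² = 1779² = 3164841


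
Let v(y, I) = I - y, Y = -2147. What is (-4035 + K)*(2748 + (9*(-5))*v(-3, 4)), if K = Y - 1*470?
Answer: -16184316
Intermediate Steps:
K = -2617 (K = -2147 - 1*470 = -2147 - 470 = -2617)
(-4035 + K)*(2748 + (9*(-5))*v(-3, 4)) = (-4035 - 2617)*(2748 + (9*(-5))*(4 - 1*(-3))) = -6652*(2748 - 45*(4 + 3)) = -6652*(2748 - 45*7) = -6652*(2748 - 315) = -6652*2433 = -16184316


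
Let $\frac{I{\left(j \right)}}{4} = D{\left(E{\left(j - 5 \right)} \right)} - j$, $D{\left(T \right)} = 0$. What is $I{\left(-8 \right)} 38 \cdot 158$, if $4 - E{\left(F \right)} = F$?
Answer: $192128$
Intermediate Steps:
$E{\left(F \right)} = 4 - F$
$I{\left(j \right)} = - 4 j$ ($I{\left(j \right)} = 4 \left(0 - j\right) = 4 \left(- j\right) = - 4 j$)
$I{\left(-8 \right)} 38 \cdot 158 = \left(-4\right) \left(-8\right) 38 \cdot 158 = 32 \cdot 38 \cdot 158 = 1216 \cdot 158 = 192128$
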